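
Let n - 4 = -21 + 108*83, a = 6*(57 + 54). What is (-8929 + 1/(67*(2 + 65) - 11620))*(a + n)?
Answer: -612085665100/7131 ≈ -8.5834e+7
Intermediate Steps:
a = 666 (a = 6*111 = 666)
n = 8947 (n = 4 + (-21 + 108*83) = 4 + (-21 + 8964) = 4 + 8943 = 8947)
(-8929 + 1/(67*(2 + 65) - 11620))*(a + n) = (-8929 + 1/(67*(2 + 65) - 11620))*(666 + 8947) = (-8929 + 1/(67*67 - 11620))*9613 = (-8929 + 1/(4489 - 11620))*9613 = (-8929 + 1/(-7131))*9613 = (-8929 - 1/7131)*9613 = -63672700/7131*9613 = -612085665100/7131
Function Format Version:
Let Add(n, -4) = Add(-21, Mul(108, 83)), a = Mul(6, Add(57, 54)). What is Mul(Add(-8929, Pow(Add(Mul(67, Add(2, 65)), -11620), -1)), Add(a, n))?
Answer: Rational(-612085665100, 7131) ≈ -8.5834e+7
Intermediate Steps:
a = 666 (a = Mul(6, 111) = 666)
n = 8947 (n = Add(4, Add(-21, Mul(108, 83))) = Add(4, Add(-21, 8964)) = Add(4, 8943) = 8947)
Mul(Add(-8929, Pow(Add(Mul(67, Add(2, 65)), -11620), -1)), Add(a, n)) = Mul(Add(-8929, Pow(Add(Mul(67, Add(2, 65)), -11620), -1)), Add(666, 8947)) = Mul(Add(-8929, Pow(Add(Mul(67, 67), -11620), -1)), 9613) = Mul(Add(-8929, Pow(Add(4489, -11620), -1)), 9613) = Mul(Add(-8929, Pow(-7131, -1)), 9613) = Mul(Add(-8929, Rational(-1, 7131)), 9613) = Mul(Rational(-63672700, 7131), 9613) = Rational(-612085665100, 7131)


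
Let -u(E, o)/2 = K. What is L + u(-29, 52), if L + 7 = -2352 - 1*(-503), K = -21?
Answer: -1814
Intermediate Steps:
u(E, o) = 42 (u(E, o) = -2*(-21) = 42)
L = -1856 (L = -7 + (-2352 - 1*(-503)) = -7 + (-2352 + 503) = -7 - 1849 = -1856)
L + u(-29, 52) = -1856 + 42 = -1814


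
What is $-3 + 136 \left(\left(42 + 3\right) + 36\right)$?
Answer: $11013$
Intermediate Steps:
$-3 + 136 \left(\left(42 + 3\right) + 36\right) = -3 + 136 \left(45 + 36\right) = -3 + 136 \cdot 81 = -3 + 11016 = 11013$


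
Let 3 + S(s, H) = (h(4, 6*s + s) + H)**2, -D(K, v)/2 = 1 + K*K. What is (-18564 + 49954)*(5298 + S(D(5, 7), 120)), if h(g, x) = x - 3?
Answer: 2081282560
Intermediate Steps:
D(K, v) = -2 - 2*K**2 (D(K, v) = -2*(1 + K*K) = -2*(1 + K**2) = -2 - 2*K**2)
h(g, x) = -3 + x
S(s, H) = -3 + (-3 + H + 7*s)**2 (S(s, H) = -3 + ((-3 + (6*s + s)) + H)**2 = -3 + ((-3 + 7*s) + H)**2 = -3 + (-3 + H + 7*s)**2)
(-18564 + 49954)*(5298 + S(D(5, 7), 120)) = (-18564 + 49954)*(5298 + (-3 + (-3 + 120 + 7*(-2 - 2*5**2))**2)) = 31390*(5298 + (-3 + (-3 + 120 + 7*(-2 - 2*25))**2)) = 31390*(5298 + (-3 + (-3 + 120 + 7*(-2 - 50))**2)) = 31390*(5298 + (-3 + (-3 + 120 + 7*(-52))**2)) = 31390*(5298 + (-3 + (-3 + 120 - 364)**2)) = 31390*(5298 + (-3 + (-247)**2)) = 31390*(5298 + (-3 + 61009)) = 31390*(5298 + 61006) = 31390*66304 = 2081282560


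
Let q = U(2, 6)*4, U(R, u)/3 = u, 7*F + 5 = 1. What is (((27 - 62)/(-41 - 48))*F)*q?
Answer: -1440/89 ≈ -16.180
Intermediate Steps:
F = -4/7 (F = -5/7 + (1/7)*1 = -5/7 + 1/7 = -4/7 ≈ -0.57143)
U(R, u) = 3*u
q = 72 (q = (3*6)*4 = 18*4 = 72)
(((27 - 62)/(-41 - 48))*F)*q = (((27 - 62)/(-41 - 48))*(-4/7))*72 = (-35/(-89)*(-4/7))*72 = (-35*(-1/89)*(-4/7))*72 = ((35/89)*(-4/7))*72 = -20/89*72 = -1440/89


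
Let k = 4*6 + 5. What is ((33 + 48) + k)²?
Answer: 12100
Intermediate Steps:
k = 29 (k = 24 + 5 = 29)
((33 + 48) + k)² = ((33 + 48) + 29)² = (81 + 29)² = 110² = 12100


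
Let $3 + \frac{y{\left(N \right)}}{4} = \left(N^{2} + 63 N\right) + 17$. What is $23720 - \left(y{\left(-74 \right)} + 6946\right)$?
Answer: $13462$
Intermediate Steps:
$y{\left(N \right)} = 56 + 4 N^{2} + 252 N$ ($y{\left(N \right)} = -12 + 4 \left(\left(N^{2} + 63 N\right) + 17\right) = -12 + 4 \left(17 + N^{2} + 63 N\right) = -12 + \left(68 + 4 N^{2} + 252 N\right) = 56 + 4 N^{2} + 252 N$)
$23720 - \left(y{\left(-74 \right)} + 6946\right) = 23720 - \left(\left(56 + 4 \left(-74\right)^{2} + 252 \left(-74\right)\right) + 6946\right) = 23720 - \left(\left(56 + 4 \cdot 5476 - 18648\right) + 6946\right) = 23720 - \left(\left(56 + 21904 - 18648\right) + 6946\right) = 23720 - \left(3312 + 6946\right) = 23720 - 10258 = 13462$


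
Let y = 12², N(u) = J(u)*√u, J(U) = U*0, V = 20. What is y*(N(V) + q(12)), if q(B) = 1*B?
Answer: 1728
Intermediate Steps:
J(U) = 0
N(u) = 0 (N(u) = 0*√u = 0)
q(B) = B
y = 144
y*(N(V) + q(12)) = 144*(0 + 12) = 144*12 = 1728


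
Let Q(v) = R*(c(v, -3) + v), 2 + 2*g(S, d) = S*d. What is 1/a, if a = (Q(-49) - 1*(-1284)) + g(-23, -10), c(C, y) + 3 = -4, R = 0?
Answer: 1/1398 ≈ 0.00071531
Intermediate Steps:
c(C, y) = -7 (c(C, y) = -3 - 4 = -7)
g(S, d) = -1 + S*d/2 (g(S, d) = -1 + (S*d)/2 = -1 + S*d/2)
Q(v) = 0 (Q(v) = 0*(-7 + v) = 0)
a = 1398 (a = (0 - 1*(-1284)) + (-1 + (½)*(-23)*(-10)) = (0 + 1284) + (-1 + 115) = 1284 + 114 = 1398)
1/a = 1/1398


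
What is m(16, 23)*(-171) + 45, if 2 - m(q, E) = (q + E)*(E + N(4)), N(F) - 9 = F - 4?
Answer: 213111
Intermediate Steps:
N(F) = 5 + F (N(F) = 9 + (F - 4) = 9 + (-4 + F) = 5 + F)
m(q, E) = 2 - (9 + E)*(E + q) (m(q, E) = 2 - (q + E)*(E + (5 + 4)) = 2 - (E + q)*(E + 9) = 2 - (E + q)*(9 + E) = 2 - (9 + E)*(E + q))
m(16, 23)*(-171) + 45 = (2 - 1*23² - 9*23 - 9*16 - 1*23*16)*(-171) + 45 = (2 - 1*529 - 207 - 144 - 368)*(-171) + 45 = (2 - 529 - 207 - 144 - 368)*(-171) + 45 = -1246*(-171) + 45 = 213066 + 45 = 213111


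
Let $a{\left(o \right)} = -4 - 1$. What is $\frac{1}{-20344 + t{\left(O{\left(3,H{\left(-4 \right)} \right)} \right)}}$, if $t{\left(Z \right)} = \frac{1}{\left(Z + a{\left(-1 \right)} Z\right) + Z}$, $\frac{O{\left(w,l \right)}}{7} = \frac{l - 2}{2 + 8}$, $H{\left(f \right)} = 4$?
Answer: $- \frac{21}{427229} \approx -4.9154 \cdot 10^{-5}$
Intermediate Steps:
$a{\left(o \right)} = -5$ ($a{\left(o \right)} = -4 - 1 = -5$)
$O{\left(w,l \right)} = - \frac{7}{5} + \frac{7 l}{10}$ ($O{\left(w,l \right)} = 7 \frac{l - 2}{2 + 8} = 7 \frac{-2 + l}{10} = 7 \left(-2 + l\right) \frac{1}{10} = 7 \left(- \frac{1}{5} + \frac{l}{10}\right) = - \frac{7}{5} + \frac{7 l}{10}$)
$t{\left(Z \right)} = - \frac{1}{3 Z}$ ($t{\left(Z \right)} = \frac{1}{\left(Z - 5 Z\right) + Z} = \frac{1}{- 4 Z + Z} = \frac{1}{\left(-3\right) Z} = - \frac{1}{3 Z}$)
$\frac{1}{-20344 + t{\left(O{\left(3,H{\left(-4 \right)} \right)} \right)}} = \frac{1}{-20344 - \frac{1}{3 \left(- \frac{7}{5} + \frac{7}{10} \cdot 4\right)}} = \frac{1}{-20344 - \frac{1}{3 \left(- \frac{7}{5} + \frac{14}{5}\right)}} = \frac{1}{-20344 - \frac{1}{3 \cdot \frac{7}{5}}} = \frac{1}{-20344 - \frac{5}{21}} = \frac{1}{- \frac{427229}{21}} = - \frac{21}{427229}$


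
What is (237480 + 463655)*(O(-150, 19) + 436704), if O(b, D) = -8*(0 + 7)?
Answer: 306149195480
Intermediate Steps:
O(b, D) = -56 (O(b, D) = -8*7 = -56)
(237480 + 463655)*(O(-150, 19) + 436704) = (237480 + 463655)*(-56 + 436704) = 701135*436648 = 306149195480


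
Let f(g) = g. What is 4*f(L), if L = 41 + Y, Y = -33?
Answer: 32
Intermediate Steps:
L = 8 (L = 41 - 33 = 8)
4*f(L) = 4*8 = 32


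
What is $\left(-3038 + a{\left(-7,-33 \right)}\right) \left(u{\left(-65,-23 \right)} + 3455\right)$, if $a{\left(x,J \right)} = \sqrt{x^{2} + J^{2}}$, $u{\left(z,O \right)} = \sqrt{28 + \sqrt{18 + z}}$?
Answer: $- \left(3038 - \sqrt{1138}\right) \left(3455 + \sqrt{28 + i \sqrt{47}}\right) \approx -1.0396 \cdot 10^{7} - 1931.9 i$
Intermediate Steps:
$a{\left(x,J \right)} = \sqrt{J^{2} + x^{2}}$
$\left(-3038 + a{\left(-7,-33 \right)}\right) \left(u{\left(-65,-23 \right)} + 3455\right) = \left(-3038 + \sqrt{\left(-33\right)^{2} + \left(-7\right)^{2}}\right) \left(\sqrt{28 + \sqrt{18 - 65}} + 3455\right) = \left(-3038 + \sqrt{1089 + 49}\right) \left(\sqrt{28 + \sqrt{-47}} + 3455\right) = \left(-3038 + \sqrt{1138}\right) \left(\sqrt{28 + i \sqrt{47}} + 3455\right) = \left(-3038 + \sqrt{1138}\right) \left(3455 + \sqrt{28 + i \sqrt{47}}\right)$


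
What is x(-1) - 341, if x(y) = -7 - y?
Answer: -347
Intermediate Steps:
x(-1) - 341 = (-7 - 1*(-1)) - 341 = (-7 + 1) - 341 = -6 - 341 = -347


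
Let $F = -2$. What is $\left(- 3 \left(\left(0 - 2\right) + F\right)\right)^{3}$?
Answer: $1728$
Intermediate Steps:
$\left(- 3 \left(\left(0 - 2\right) + F\right)\right)^{3} = \left(- 3 \left(\left(0 - 2\right) - 2\right)\right)^{3} = \left(- 3 \left(-2 - 2\right)\right)^{3} = \left(\left(-3\right) \left(-4\right)\right)^{3} = 12^{3} = 1728$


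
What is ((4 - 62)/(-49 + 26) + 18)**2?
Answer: 222784/529 ≈ 421.14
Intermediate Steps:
((4 - 62)/(-49 + 26) + 18)**2 = (-58/(-23) + 18)**2 = (-58*(-1/23) + 18)**2 = (58/23 + 18)**2 = (472/23)**2 = 222784/529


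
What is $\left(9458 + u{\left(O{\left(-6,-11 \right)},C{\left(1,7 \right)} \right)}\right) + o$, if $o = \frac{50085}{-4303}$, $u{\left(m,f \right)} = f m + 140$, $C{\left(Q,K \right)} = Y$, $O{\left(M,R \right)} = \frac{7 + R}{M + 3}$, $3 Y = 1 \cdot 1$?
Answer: $\frac{371268193}{38727} \approx 9586.8$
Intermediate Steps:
$Y = \frac{1}{3}$ ($Y = \frac{1 \cdot 1}{3} = \frac{1}{3} \cdot 1 = \frac{1}{3} \approx 0.33333$)
$O{\left(M,R \right)} = \frac{7 + R}{3 + M}$
$C{\left(Q,K \right)} = \frac{1}{3}$
$u{\left(m,f \right)} = 140 + f m$
$o = - \frac{50085}{4303}$ ($o = 50085 \left(- \frac{1}{4303}\right) = - \frac{50085}{4303} \approx -11.64$)
$\left(9458 + u{\left(O{\left(-6,-11 \right)},C{\left(1,7 \right)} \right)}\right) + o = \left(9458 + \left(140 + \frac{\frac{1}{3 - 6} \left(7 - 11\right)}{3}\right)\right) - \frac{50085}{4303} = \left(9458 + \left(140 + \frac{\frac{1}{-3} \left(-4\right)}{3}\right)\right) - \frac{50085}{4303} = \left(9458 + \left(140 + \frac{\left(- \frac{1}{3}\right) \left(-4\right)}{3}\right)\right) - \frac{50085}{4303} = \left(9458 + \left(140 + \frac{1}{3} \cdot \frac{4}{3}\right)\right) - \frac{50085}{4303} = \left(9458 + \left(140 + \frac{4}{9}\right)\right) - \frac{50085}{4303} = \left(9458 + \frac{1264}{9}\right) - \frac{50085}{4303} = \frac{86386}{9} - \frac{50085}{4303} = \frac{371268193}{38727}$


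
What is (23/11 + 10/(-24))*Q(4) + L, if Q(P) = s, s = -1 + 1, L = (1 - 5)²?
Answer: 16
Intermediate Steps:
L = 16 (L = (-4)² = 16)
s = 0
Q(P) = 0
(23/11 + 10/(-24))*Q(4) + L = (23/11 + 10/(-24))*0 + 16 = (23*(1/11) + 10*(-1/24))*0 + 16 = (23/11 - 5/12)*0 + 16 = (221/132)*0 + 16 = 0 + 16 = 16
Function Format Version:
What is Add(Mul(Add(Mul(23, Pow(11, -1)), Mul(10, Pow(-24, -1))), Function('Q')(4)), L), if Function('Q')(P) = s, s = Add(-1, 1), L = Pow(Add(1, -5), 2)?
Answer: 16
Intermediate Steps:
L = 16 (L = Pow(-4, 2) = 16)
s = 0
Function('Q')(P) = 0
Add(Mul(Add(Mul(23, Pow(11, -1)), Mul(10, Pow(-24, -1))), Function('Q')(4)), L) = Add(Mul(Add(Mul(23, Pow(11, -1)), Mul(10, Pow(-24, -1))), 0), 16) = Add(Mul(Add(Mul(23, Rational(1, 11)), Mul(10, Rational(-1, 24))), 0), 16) = Add(Mul(Add(Rational(23, 11), Rational(-5, 12)), 0), 16) = Add(Mul(Rational(221, 132), 0), 16) = Add(0, 16) = 16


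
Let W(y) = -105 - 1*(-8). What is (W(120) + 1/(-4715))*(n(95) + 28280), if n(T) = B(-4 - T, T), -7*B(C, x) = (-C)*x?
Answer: -17247352116/6601 ≈ -2.6128e+6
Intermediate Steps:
B(C, x) = C*x/7 (B(C, x) = -(-C)*x/7 = -(-1)*C*x/7 = C*x/7)
W(y) = -97 (W(y) = -105 + 8 = -97)
n(T) = T*(-4 - T)/7 (n(T) = (-4 - T)*T/7 = T*(-4 - T)/7)
(W(120) + 1/(-4715))*(n(95) + 28280) = (-97 + 1/(-4715))*(-⅐*95*(4 + 95) + 28280) = (-97 - 1/4715)*(-⅐*95*99 + 28280) = -457356*(-9405/7 + 28280)/4715 = -457356/4715*188555/7 = -17247352116/6601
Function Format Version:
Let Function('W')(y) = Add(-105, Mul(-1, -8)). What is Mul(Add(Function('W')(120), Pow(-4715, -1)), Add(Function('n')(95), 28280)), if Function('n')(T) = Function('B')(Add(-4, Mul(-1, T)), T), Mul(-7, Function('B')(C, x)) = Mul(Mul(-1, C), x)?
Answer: Rational(-17247352116, 6601) ≈ -2.6128e+6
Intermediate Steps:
Function('B')(C, x) = Mul(Rational(1, 7), C, x) (Function('B')(C, x) = Mul(Rational(-1, 7), Mul(Mul(-1, C), x)) = Mul(Rational(-1, 7), Mul(-1, C, x)) = Mul(Rational(1, 7), C, x))
Function('W')(y) = -97 (Function('W')(y) = Add(-105, 8) = -97)
Function('n')(T) = Mul(Rational(1, 7), T, Add(-4, Mul(-1, T))) (Function('n')(T) = Mul(Rational(1, 7), Add(-4, Mul(-1, T)), T) = Mul(Rational(1, 7), T, Add(-4, Mul(-1, T))))
Mul(Add(Function('W')(120), Pow(-4715, -1)), Add(Function('n')(95), 28280)) = Mul(Add(-97, Pow(-4715, -1)), Add(Mul(Rational(-1, 7), 95, Add(4, 95)), 28280)) = Mul(Add(-97, Rational(-1, 4715)), Add(Mul(Rational(-1, 7), 95, 99), 28280)) = Mul(Rational(-457356, 4715), Add(Rational(-9405, 7), 28280)) = Mul(Rational(-457356, 4715), Rational(188555, 7)) = Rational(-17247352116, 6601)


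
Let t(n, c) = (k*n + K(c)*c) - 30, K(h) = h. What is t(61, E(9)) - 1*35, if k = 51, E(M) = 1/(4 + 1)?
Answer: 76151/25 ≈ 3046.0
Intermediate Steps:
E(M) = ⅕ (E(M) = 1/5 = ⅕)
t(n, c) = -30 + c² + 51*n (t(n, c) = (51*n + c*c) - 30 = (51*n + c²) - 30 = (c² + 51*n) - 30 = -30 + c² + 51*n)
t(61, E(9)) - 1*35 = (-30 + (⅕)² + 51*61) - 1*35 = (-30 + 1/25 + 3111) - 35 = 77026/25 - 35 = 76151/25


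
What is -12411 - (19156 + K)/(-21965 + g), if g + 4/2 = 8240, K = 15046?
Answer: -24333085/1961 ≈ -12409.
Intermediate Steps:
g = 8238 (g = -2 + 8240 = 8238)
-12411 - (19156 + K)/(-21965 + g) = -12411 - (19156 + 15046)/(-21965 + 8238) = -12411 - 34202/(-13727) = -12411 - 34202*(-1)/13727 = -12411 - 1*(-4886/1961) = -12411 + 4886/1961 = -24333085/1961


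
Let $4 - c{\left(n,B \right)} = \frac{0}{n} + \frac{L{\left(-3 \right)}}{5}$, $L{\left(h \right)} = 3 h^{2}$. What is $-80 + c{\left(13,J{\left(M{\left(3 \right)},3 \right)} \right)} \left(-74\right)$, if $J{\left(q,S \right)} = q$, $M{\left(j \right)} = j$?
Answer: $\frac{118}{5} \approx 23.6$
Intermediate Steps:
$c{\left(n,B \right)} = - \frac{7}{5}$ ($c{\left(n,B \right)} = 4 - \left(\frac{0}{n} + \frac{3 \left(-3\right)^{2}}{5}\right) = 4 - \left(0 + 3 \cdot 9 \cdot \frac{1}{5}\right) = 4 - \left(0 + 27 \cdot \frac{1}{5}\right) = 4 - \left(0 + \frac{27}{5}\right) = 4 - \frac{27}{5} = - \frac{7}{5}$)
$-80 + c{\left(13,J{\left(M{\left(3 \right)},3 \right)} \right)} \left(-74\right) = -80 - - \frac{518}{5} = -80 + \frac{518}{5} = \frac{118}{5}$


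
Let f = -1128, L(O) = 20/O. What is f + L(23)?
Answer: -25924/23 ≈ -1127.1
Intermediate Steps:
f + L(23) = -1128 + 20/23 = -25924/23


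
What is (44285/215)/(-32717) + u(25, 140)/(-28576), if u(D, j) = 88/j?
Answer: -4444683701/703528046480 ≈ -0.0063177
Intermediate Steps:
(44285/215)/(-32717) + u(25, 140)/(-28576) = (44285/215)/(-32717) + (88/140)/(-28576) = (44285*(1/215))*(-1/32717) + (88*(1/140))*(-1/28576) = (8857/43)*(-1/32717) + (22/35)*(-1/28576) = -8857/1406831 - 11/500080 = -4444683701/703528046480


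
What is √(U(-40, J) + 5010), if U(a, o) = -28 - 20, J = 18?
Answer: √4962 ≈ 70.441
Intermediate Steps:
U(a, o) = -48
√(U(-40, J) + 5010) = √(-48 + 5010) = √4962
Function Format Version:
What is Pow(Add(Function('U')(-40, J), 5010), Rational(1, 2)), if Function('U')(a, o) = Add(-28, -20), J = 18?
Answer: Pow(4962, Rational(1, 2)) ≈ 70.441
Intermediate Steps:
Function('U')(a, o) = -48
Pow(Add(Function('U')(-40, J), 5010), Rational(1, 2)) = Pow(Add(-48, 5010), Rational(1, 2)) = Pow(4962, Rational(1, 2))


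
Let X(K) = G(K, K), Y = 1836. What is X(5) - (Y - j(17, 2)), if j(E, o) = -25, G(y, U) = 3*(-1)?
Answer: -1864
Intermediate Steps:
G(y, U) = -3
X(K) = -3
X(5) - (Y - j(17, 2)) = -3 - (1836 - 1*(-25)) = -3 - (1836 + 25) = -3 - 1*1861 = -3 - 1861 = -1864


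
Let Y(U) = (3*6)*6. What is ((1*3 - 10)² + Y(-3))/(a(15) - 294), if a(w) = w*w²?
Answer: 157/3081 ≈ 0.050958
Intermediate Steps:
Y(U) = 108 (Y(U) = 18*6 = 108)
a(w) = w³
((1*3 - 10)² + Y(-3))/(a(15) - 294) = ((1*3 - 10)² + 108)/(15³ - 294) = ((3 - 10)² + 108)/(3375 - 294) = ((-7)² + 108)/3081 = (49 + 108)*(1/3081) = 157*(1/3081) = 157/3081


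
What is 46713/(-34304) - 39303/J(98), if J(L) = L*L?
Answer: -449220441/82363904 ≈ -5.4541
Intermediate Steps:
J(L) = L²
46713/(-34304) - 39303/J(98) = 46713/(-34304) - 39303/(98²) = 46713*(-1/34304) - 39303/9604 = -46713/34304 - 39303*1/9604 = -46713/34304 - 39303/9604 = -449220441/82363904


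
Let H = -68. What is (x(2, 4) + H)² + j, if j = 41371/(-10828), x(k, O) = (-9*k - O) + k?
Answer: 83810661/10828 ≈ 7740.2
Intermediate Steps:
x(k, O) = -O - 8*k (x(k, O) = (-O - 9*k) + k = -O - 8*k)
j = -41371/10828 (j = 41371*(-1/10828) = -41371/10828 ≈ -3.8207)
(x(2, 4) + H)² + j = ((-1*4 - 8*2) - 68)² - 41371/10828 = ((-4 - 16) - 68)² - 41371/10828 = (-20 - 68)² - 41371/10828 = (-88)² - 41371/10828 = 7744 - 41371/10828 = 83810661/10828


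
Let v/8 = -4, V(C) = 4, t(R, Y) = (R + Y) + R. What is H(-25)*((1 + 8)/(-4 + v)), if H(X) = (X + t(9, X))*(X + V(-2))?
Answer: -168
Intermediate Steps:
t(R, Y) = Y + 2*R
v = -32 (v = 8*(-4) = -32)
H(X) = (4 + X)*(18 + 2*X) (H(X) = (X + (X + 2*9))*(X + 4) = (X + (X + 18))*(4 + X) = (X + (18 + X))*(4 + X) = (18 + 2*X)*(4 + X) = (4 + X)*(18 + 2*X))
H(-25)*((1 + 8)/(-4 + v)) = (72 + 2*(-25)² + 26*(-25))*((1 + 8)/(-4 - 32)) = (72 + 2*625 - 650)*(9/(-36)) = (72 + 1250 - 650)*(9*(-1/36)) = 672*(-¼) = -168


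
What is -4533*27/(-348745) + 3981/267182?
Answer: 34089026007/93178386590 ≈ 0.36585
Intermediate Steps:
-4533*27/(-348745) + 3981/267182 = -122391*(-1/348745) + 3981*(1/267182) = 122391/348745 + 3981/267182 = 34089026007/93178386590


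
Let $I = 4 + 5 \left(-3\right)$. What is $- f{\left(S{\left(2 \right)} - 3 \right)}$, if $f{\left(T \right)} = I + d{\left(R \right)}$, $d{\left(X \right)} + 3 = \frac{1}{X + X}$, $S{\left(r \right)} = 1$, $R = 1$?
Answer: $\frac{27}{2} \approx 13.5$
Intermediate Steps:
$I = -11$ ($I = 4 - 15 = -11$)
$d{\left(X \right)} = -3 + \frac{1}{2 X}$ ($d{\left(X \right)} = -3 + \frac{1}{X + X} = -3 + \frac{1}{2 X}$)
$f{\left(T \right)} = - \frac{27}{2}$ ($f{\left(T \right)} = -11 - \left(3 - \frac{1}{2 \cdot 1}\right) = -11 + \left(-3 + \frac{1}{2} \cdot 1\right) = -11 + \left(-3 + \frac{1}{2}\right) = -11 - \frac{5}{2} = - \frac{27}{2}$)
$- f{\left(S{\left(2 \right)} - 3 \right)} = \left(-1\right) \left(- \frac{27}{2}\right) = \frac{27}{2}$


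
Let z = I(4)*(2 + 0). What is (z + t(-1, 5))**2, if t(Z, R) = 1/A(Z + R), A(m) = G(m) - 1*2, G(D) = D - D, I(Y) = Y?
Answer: 225/4 ≈ 56.250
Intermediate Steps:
G(D) = 0
A(m) = -2 (A(m) = 0 - 1*2 = 0 - 2 = -2)
t(Z, R) = -1/2 (t(Z, R) = 1/(-2) = -1/2)
z = 8 (z = 4*(2 + 0) = 4*2 = 8)
(z + t(-1, 5))**2 = (8 - 1/2)**2 = (15/2)**2 = 225/4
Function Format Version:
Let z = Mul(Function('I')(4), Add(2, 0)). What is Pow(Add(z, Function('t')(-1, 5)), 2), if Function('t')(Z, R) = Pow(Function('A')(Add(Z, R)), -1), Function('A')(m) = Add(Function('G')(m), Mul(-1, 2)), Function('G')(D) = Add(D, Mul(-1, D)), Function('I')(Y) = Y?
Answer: Rational(225, 4) ≈ 56.250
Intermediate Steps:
Function('G')(D) = 0
Function('A')(m) = -2 (Function('A')(m) = Add(0, Mul(-1, 2)) = Add(0, -2) = -2)
Function('t')(Z, R) = Rational(-1, 2) (Function('t')(Z, R) = Pow(-2, -1) = Rational(-1, 2))
z = 8 (z = Mul(4, Add(2, 0)) = Mul(4, 2) = 8)
Pow(Add(z, Function('t')(-1, 5)), 2) = Pow(Add(8, Rational(-1, 2)), 2) = Pow(Rational(15, 2), 2) = Rational(225, 4)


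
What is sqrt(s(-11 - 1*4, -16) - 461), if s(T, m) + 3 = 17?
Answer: I*sqrt(447) ≈ 21.142*I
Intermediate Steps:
s(T, m) = 14 (s(T, m) = -3 + 17 = 14)
sqrt(s(-11 - 1*4, -16) - 461) = sqrt(14 - 461) = sqrt(-447) = I*sqrt(447)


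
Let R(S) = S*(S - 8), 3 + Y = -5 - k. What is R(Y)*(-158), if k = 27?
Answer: -237790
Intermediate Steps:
Y = -35 (Y = -3 + (-5 - 1*27) = -3 + (-5 - 27) = -3 - 32 = -35)
R(S) = S*(-8 + S)
R(Y)*(-158) = -35*(-8 - 35)*(-158) = -35*(-43)*(-158) = 1505*(-158) = -237790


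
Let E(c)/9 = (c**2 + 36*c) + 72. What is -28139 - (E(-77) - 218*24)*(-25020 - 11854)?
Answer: 878642407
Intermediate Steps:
E(c) = 648 + 9*c**2 + 324*c (E(c) = 9*((c**2 + 36*c) + 72) = 9*(72 + c**2 + 36*c) = 648 + 9*c**2 + 324*c)
-28139 - (E(-77) - 218*24)*(-25020 - 11854) = -28139 - ((648 + 9*(-77)**2 + 324*(-77)) - 218*24)*(-25020 - 11854) = -28139 - ((648 + 9*5929 - 24948) - 5232)*(-36874) = -28139 - ((648 + 53361 - 24948) - 5232)*(-36874) = -28139 - (29061 - 5232)*(-36874) = -28139 - 23829*(-36874) = -28139 - 1*(-878670546) = -28139 + 878670546 = 878642407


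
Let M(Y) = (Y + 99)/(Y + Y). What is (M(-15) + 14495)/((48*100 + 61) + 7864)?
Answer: 72461/63625 ≈ 1.1389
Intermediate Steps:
M(Y) = (99 + Y)/(2*Y) (M(Y) = (99 + Y)/((2*Y)) = (99 + Y)*(1/(2*Y)) = (99 + Y)/(2*Y))
(M(-15) + 14495)/((48*100 + 61) + 7864) = ((½)*(99 - 15)/(-15) + 14495)/((48*100 + 61) + 7864) = ((½)*(-1/15)*84 + 14495)/((4800 + 61) + 7864) = (-14/5 + 14495)/(4861 + 7864) = (72461/5)/12725 = (72461/5)*(1/12725) = 72461/63625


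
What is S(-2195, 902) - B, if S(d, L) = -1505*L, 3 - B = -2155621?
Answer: -3513134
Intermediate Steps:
B = 2155624 (B = 3 - 1*(-2155621) = 3 + 2155621 = 2155624)
S(-2195, 902) - B = -1505*902 - 1*2155624 = -1357510 - 2155624 = -3513134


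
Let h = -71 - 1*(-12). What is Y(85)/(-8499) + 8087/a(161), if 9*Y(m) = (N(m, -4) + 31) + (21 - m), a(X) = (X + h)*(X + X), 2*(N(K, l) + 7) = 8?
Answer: 7651421/31015684 ≈ 0.24670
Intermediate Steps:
h = -59 (h = -71 + 12 = -59)
N(K, l) = -3 (N(K, l) = -7 + (½)*8 = -7 + 4 = -3)
a(X) = 2*X*(-59 + X) (a(X) = (X - 59)*(X + X) = (-59 + X)*(2*X) = 2*X*(-59 + X))
Y(m) = 49/9 - m/9 (Y(m) = ((-3 + 31) + (21 - m))/9 = (28 + (21 - m))/9 = (49 - m)/9 = 49/9 - m/9)
Y(85)/(-8499) + 8087/a(161) = (49/9 - ⅑*85)/(-8499) + 8087/((2*161*(-59 + 161))) = (49/9 - 85/9)*(-1/8499) + 8087/((2*161*102)) = -4*(-1/8499) + 8087/32844 = 4/8499 + 8087*(1/32844) = 4/8499 + 8087/32844 = 7651421/31015684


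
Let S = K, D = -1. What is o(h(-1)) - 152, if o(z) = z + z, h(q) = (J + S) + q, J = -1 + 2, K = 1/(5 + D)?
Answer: -303/2 ≈ -151.50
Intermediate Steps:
K = ¼ (K = 1/(5 - 1) = 1/4 = ¼ ≈ 0.25000)
S = ¼ ≈ 0.25000
J = 1
h(q) = 5/4 + q (h(q) = (1 + ¼) + q = 5/4 + q)
o(z) = 2*z
o(h(-1)) - 152 = 2*(5/4 - 1) - 152 = 2*(¼) - 152 = ½ - 152 = -303/2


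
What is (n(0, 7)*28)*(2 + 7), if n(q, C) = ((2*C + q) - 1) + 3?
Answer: 4032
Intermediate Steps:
n(q, C) = 2 + q + 2*C (n(q, C) = ((q + 2*C) - 1) + 3 = (-1 + q + 2*C) + 3 = 2 + q + 2*C)
(n(0, 7)*28)*(2 + 7) = ((2 + 0 + 2*7)*28)*(2 + 7) = ((2 + 0 + 14)*28)*9 = (16*28)*9 = 448*9 = 4032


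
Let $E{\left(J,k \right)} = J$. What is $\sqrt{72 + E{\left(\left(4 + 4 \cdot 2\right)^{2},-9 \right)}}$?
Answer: $6 \sqrt{6} \approx 14.697$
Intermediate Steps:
$\sqrt{72 + E{\left(\left(4 + 4 \cdot 2\right)^{2},-9 \right)}} = \sqrt{72 + \left(4 + 4 \cdot 2\right)^{2}} = \sqrt{72 + \left(4 + 8\right)^{2}} = \sqrt{72 + 12^{2}} = \sqrt{72 + 144} = \sqrt{216} = 6 \sqrt{6}$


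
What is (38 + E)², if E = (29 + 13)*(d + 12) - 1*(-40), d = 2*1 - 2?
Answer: 338724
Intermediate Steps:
d = 0 (d = 2 - 2 = 0)
E = 544 (E = (29 + 13)*(0 + 12) - 1*(-40) = 42*12 + 40 = 504 + 40 = 544)
(38 + E)² = (38 + 544)² = 582² = 338724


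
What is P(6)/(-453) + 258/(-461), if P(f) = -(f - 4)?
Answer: -115952/208833 ≈ -0.55524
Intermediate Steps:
P(f) = 4 - f (P(f) = -(-4 + f) = 4 - f)
P(6)/(-453) + 258/(-461) = (4 - 1*6)/(-453) + 258/(-461) = (4 - 6)*(-1/453) + 258*(-1/461) = -2*(-1/453) - 258/461 = 2/453 - 258/461 = -115952/208833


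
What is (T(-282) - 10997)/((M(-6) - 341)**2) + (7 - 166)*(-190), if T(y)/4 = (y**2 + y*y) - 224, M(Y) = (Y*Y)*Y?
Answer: 9373246589/310249 ≈ 30212.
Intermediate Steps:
M(Y) = Y**3 (M(Y) = Y**2*Y = Y**3)
T(y) = -896 + 8*y**2 (T(y) = 4*((y**2 + y*y) - 224) = 4*((y**2 + y**2) - 224) = 4*(2*y**2 - 224) = 4*(-224 + 2*y**2) = -896 + 8*y**2)
(T(-282) - 10997)/((M(-6) - 341)**2) + (7 - 166)*(-190) = ((-896 + 8*(-282)**2) - 10997)/(((-6)**3 - 341)**2) + (7 - 166)*(-190) = ((-896 + 8*79524) - 10997)/((-216 - 341)**2) - 159*(-190) = ((-896 + 636192) - 10997)/((-557)**2) + 30210 = (635296 - 10997)/310249 + 30210 = 624299*(1/310249) + 30210 = 624299/310249 + 30210 = 9373246589/310249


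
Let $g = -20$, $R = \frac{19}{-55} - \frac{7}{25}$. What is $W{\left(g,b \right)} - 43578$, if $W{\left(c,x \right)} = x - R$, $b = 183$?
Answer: $- \frac{11933453}{275} \approx -43394.0$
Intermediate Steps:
$R = - \frac{172}{275}$ ($R = 19 \left(- \frac{1}{55}\right) - \frac{7}{25} = - \frac{19}{55} - \frac{7}{25} = - \frac{172}{275} \approx -0.62545$)
$W{\left(c,x \right)} = \frac{172}{275} + x$ ($W{\left(c,x \right)} = x - - \frac{172}{275} = x + \frac{172}{275} = \frac{172}{275} + x$)
$W{\left(g,b \right)} - 43578 = \left(\frac{172}{275} + 183\right) - 43578 = \frac{50497}{275} - 43578 = - \frac{11933453}{275}$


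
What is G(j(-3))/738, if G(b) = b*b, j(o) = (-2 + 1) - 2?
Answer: 1/82 ≈ 0.012195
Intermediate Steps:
j(o) = -3 (j(o) = -1 - 2 = -3)
G(b) = b²
G(j(-3))/738 = (-3)²/738 = 9*(1/738) = 1/82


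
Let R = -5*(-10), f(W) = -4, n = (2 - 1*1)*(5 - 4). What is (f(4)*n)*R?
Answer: -200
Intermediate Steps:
n = 1 (n = (2 - 1)*1 = 1*1 = 1)
R = 50
(f(4)*n)*R = -4*1*50 = -4*50 = -200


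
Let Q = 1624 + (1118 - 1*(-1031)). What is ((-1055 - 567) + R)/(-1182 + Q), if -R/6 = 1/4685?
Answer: -7599076/12138835 ≈ -0.62601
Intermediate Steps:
R = -6/4685 ≈ -0.0012807
Q = 3773 (Q = 1624 + (1118 + 1031) = 1624 + 2149 = 3773)
((-1055 - 567) + R)/(-1182 + Q) = ((-1055 - 567) - 6/4685)/(-1182 + 3773) = (-1622 - 6/4685)/2591 = -7599076/4685*1/2591 = -7599076/12138835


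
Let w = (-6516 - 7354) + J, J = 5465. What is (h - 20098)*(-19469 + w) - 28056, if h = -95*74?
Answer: 756137816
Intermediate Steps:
w = -8405 (w = (-6516 - 7354) + 5465 = -13870 + 5465 = -8405)
h = -7030
(h - 20098)*(-19469 + w) - 28056 = (-7030 - 20098)*(-19469 - 8405) - 28056 = -27128*(-27874) - 28056 = 756165872 - 28056 = 756137816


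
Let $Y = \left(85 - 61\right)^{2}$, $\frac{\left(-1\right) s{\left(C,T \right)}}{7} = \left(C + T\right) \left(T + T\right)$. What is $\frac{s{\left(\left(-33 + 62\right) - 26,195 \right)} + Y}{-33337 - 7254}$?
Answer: $\frac{539964}{40591} \approx 13.303$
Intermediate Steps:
$s{\left(C,T \right)} = - 14 T \left(C + T\right)$ ($s{\left(C,T \right)} = - 7 \left(C + T\right) \left(T + T\right) = - 7 \left(C + T\right) 2 T = - 7 \cdot 2 T \left(C + T\right) = - 14 T \left(C + T\right)$)
$Y = 576$ ($Y = 24^{2} = 576$)
$\frac{s{\left(\left(-33 + 62\right) - 26,195 \right)} + Y}{-33337 - 7254} = \frac{\left(-14\right) 195 \left(\left(\left(-33 + 62\right) - 26\right) + 195\right) + 576}{-33337 - 7254} = \frac{\left(-14\right) 195 \left(\left(29 - 26\right) + 195\right) + 576}{-40591} = \left(\left(-14\right) 195 \left(3 + 195\right) + 576\right) \left(- \frac{1}{40591}\right) = \left(\left(-14\right) 195 \cdot 198 + 576\right) \left(- \frac{1}{40591}\right) = \left(-540540 + 576\right) \left(- \frac{1}{40591}\right) = \left(-539964\right) \left(- \frac{1}{40591}\right) = \frac{539964}{40591}$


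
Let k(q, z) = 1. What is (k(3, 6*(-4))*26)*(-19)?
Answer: -494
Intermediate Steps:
(k(3, 6*(-4))*26)*(-19) = (1*26)*(-19) = 26*(-19) = -494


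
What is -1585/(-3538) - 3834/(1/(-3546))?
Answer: 48100399417/3538 ≈ 1.3595e+7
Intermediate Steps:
-1585/(-3538) - 3834/(1/(-3546)) = -1585*(-1/3538) - 3834/(-1/3546) = 1585/3538 - 3834*(-3546) = 1585/3538 + 13595364 = 48100399417/3538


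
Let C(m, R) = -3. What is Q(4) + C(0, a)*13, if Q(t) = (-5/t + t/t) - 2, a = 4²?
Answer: -165/4 ≈ -41.250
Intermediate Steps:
a = 16
Q(t) = -1 - 5/t (Q(t) = (-5/t + 1) - 2 = (1 - 5/t) - 2 = -1 - 5/t)
Q(4) + C(0, a)*13 = (-5 - 1*4)/4 - 3*13 = (-5 - 4)/4 - 39 = (¼)*(-9) - 39 = -9/4 - 39 = -165/4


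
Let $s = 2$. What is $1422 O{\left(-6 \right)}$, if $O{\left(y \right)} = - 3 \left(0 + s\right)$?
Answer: $-8532$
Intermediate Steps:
$O{\left(y \right)} = -6$ ($O{\left(y \right)} = - 3 \left(0 + 2\right) = \left(-3\right) 2 = -6$)
$1422 O{\left(-6 \right)} = 1422 \left(-6\right) = -8532$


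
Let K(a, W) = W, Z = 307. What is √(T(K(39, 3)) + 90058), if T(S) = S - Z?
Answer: √89754 ≈ 299.59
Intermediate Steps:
T(S) = -307 + S (T(S) = S - 1*307 = S - 307 = -307 + S)
√(T(K(39, 3)) + 90058) = √((-307 + 3) + 90058) = √(-304 + 90058) = √89754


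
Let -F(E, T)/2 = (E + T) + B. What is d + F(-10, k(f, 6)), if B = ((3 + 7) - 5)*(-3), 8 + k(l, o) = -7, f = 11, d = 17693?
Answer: 17773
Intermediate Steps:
k(l, o) = -15 (k(l, o) = -8 - 7 = -15)
B = -15 (B = (10 - 5)*(-3) = 5*(-3) = -15)
F(E, T) = 30 - 2*E - 2*T (F(E, T) = -2*((E + T) - 15) = -2*(-15 + E + T) = 30 - 2*E - 2*T)
d + F(-10, k(f, 6)) = 17693 + (30 - 2*(-10) - 2*(-15)) = 17693 + (30 + 20 + 30) = 17693 + 80 = 17773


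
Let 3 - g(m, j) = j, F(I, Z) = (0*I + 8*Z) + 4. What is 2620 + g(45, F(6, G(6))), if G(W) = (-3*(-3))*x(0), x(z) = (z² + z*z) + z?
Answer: 2619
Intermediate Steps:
x(z) = z + 2*z² (x(z) = (z² + z²) + z = 2*z² + z = z + 2*z²)
G(W) = 0 (G(W) = (-3*(-3))*(0*(1 + 2*0)) = 9*(0*(1 + 0)) = 9*(0*1) = 9*0 = 0)
F(I, Z) = 4 + 8*Z (F(I, Z) = (0 + 8*Z) + 4 = 8*Z + 4 = 4 + 8*Z)
g(m, j) = 3 - j
2620 + g(45, F(6, G(6))) = 2620 + (3 - (4 + 8*0)) = 2620 + (3 - (4 + 0)) = 2620 + (3 - 1*4) = 2620 + (3 - 4) = 2620 - 1 = 2619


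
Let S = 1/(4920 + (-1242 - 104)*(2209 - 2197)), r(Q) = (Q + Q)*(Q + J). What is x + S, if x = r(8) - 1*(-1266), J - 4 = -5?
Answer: 15477695/11232 ≈ 1378.0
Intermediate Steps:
J = -1 (J = 4 - 5 = -1)
r(Q) = 2*Q*(-1 + Q) (r(Q) = (Q + Q)*(Q - 1) = (2*Q)*(-1 + Q) = 2*Q*(-1 + Q))
x = 1378 (x = 2*8*(-1 + 8) - 1*(-1266) = 2*8*7 + 1266 = 112 + 1266 = 1378)
S = -1/11232 (S = 1/(4920 - 1346*12) = 1/(4920 - 16152) = 1/(-11232) = -1/11232 ≈ -8.9031e-5)
x + S = 1378 - 1/11232 = 15477695/11232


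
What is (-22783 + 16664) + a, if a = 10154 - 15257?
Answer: -11222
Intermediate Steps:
a = -5103
(-22783 + 16664) + a = (-22783 + 16664) - 5103 = -6119 - 5103 = -11222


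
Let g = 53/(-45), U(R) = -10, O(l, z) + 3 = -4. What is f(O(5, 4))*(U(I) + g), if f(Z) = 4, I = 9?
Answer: -2012/45 ≈ -44.711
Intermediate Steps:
O(l, z) = -7 (O(l, z) = -3 - 4 = -7)
g = -53/45 (g = 53*(-1/45) = -53/45 ≈ -1.1778)
f(O(5, 4))*(U(I) + g) = 4*(-10 - 53/45) = 4*(-503/45) = -2012/45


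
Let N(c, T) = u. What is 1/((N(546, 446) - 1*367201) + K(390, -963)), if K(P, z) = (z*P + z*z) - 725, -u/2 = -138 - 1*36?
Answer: 1/184221 ≈ 5.4283e-6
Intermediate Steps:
u = 348 (u = -2*(-138 - 1*36) = -2*(-138 - 36) = -2*(-174) = 348)
N(c, T) = 348
K(P, z) = -725 + z² + P*z (K(P, z) = (P*z + z²) - 725 = (z² + P*z) - 725 = -725 + z² + P*z)
1/((N(546, 446) - 1*367201) + K(390, -963)) = 1/((348 - 1*367201) + (-725 + (-963)² + 390*(-963))) = 1/((348 - 367201) + (-725 + 927369 - 375570)) = 1/(-366853 + 551074) = 1/184221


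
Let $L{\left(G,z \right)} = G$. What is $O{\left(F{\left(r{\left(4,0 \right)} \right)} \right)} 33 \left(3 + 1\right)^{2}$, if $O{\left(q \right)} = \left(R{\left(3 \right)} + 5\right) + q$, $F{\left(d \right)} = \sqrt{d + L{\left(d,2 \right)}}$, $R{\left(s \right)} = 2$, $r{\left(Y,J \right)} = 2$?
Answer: $4752$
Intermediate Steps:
$F{\left(d \right)} = \sqrt{2} \sqrt{d}$ ($F{\left(d \right)} = \sqrt{d + d} = \sqrt{2 d} = \sqrt{2} \sqrt{d}$)
$O{\left(q \right)} = 7 + q$ ($O{\left(q \right)} = \left(2 + 5\right) + q = 7 + q$)
$O{\left(F{\left(r{\left(4,0 \right)} \right)} \right)} 33 \left(3 + 1\right)^{2} = \left(7 + \sqrt{2} \sqrt{2}\right) 33 \left(3 + 1\right)^{2} = \left(7 + 2\right) 33 \cdot 4^{2} = 9 \cdot 33 \cdot 16 = 297 \cdot 16 = 4752$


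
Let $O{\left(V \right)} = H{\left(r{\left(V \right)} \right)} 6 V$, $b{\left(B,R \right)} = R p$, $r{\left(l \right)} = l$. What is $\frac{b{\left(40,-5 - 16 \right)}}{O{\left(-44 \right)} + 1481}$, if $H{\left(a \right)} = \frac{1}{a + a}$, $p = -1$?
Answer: $\frac{3}{212} \approx 0.014151$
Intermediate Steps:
$b{\left(B,R \right)} = - R$ ($b{\left(B,R \right)} = R \left(-1\right) = - R$)
$H{\left(a \right)} = \frac{1}{2 a}$
$O{\left(V \right)} = 3$ ($O{\left(V \right)} = \frac{1}{2 V} 6 V = \frac{3}{V} V = 3$)
$\frac{b{\left(40,-5 - 16 \right)}}{O{\left(-44 \right)} + 1481} = \frac{\left(-1\right) \left(-5 - 16\right)}{3 + 1481} = \frac{\left(-1\right) \left(-5 - 16\right)}{1484} = \left(-1\right) \left(-21\right) \frac{1}{1484} = 21 \cdot \frac{1}{1484} = \frac{3}{212}$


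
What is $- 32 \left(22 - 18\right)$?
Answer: $-128$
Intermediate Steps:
$- 32 \left(22 - 18\right) = \left(-32\right) 4 = -128$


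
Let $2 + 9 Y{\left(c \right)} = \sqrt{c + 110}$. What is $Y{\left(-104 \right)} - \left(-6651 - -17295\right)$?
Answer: $- \frac{95798}{9} + \frac{\sqrt{6}}{9} \approx -10644.0$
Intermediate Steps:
$Y{\left(c \right)} = - \frac{2}{9} + \frac{\sqrt{110 + c}}{9}$ ($Y{\left(c \right)} = - \frac{2}{9} + \frac{\sqrt{c + 110}}{9} = - \frac{2}{9} + \frac{\sqrt{110 + c}}{9}$)
$Y{\left(-104 \right)} - \left(-6651 - -17295\right) = \left(- \frac{2}{9} + \frac{\sqrt{110 - 104}}{9}\right) - \left(-6651 - -17295\right) = \left(- \frac{2}{9} + \frac{\sqrt{6}}{9}\right) - \left(-6651 + 17295\right) = \left(- \frac{2}{9} + \frac{\sqrt{6}}{9}\right) - 10644 = - \frac{95798}{9} + \frac{\sqrt{6}}{9}$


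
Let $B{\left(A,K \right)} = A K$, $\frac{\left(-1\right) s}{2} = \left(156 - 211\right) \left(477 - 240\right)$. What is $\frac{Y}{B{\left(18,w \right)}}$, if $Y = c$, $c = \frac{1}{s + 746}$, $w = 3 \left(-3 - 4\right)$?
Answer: $- \frac{1}{10136448} \approx -9.8654 \cdot 10^{-8}$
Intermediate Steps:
$w = -21$ ($w = 3 \left(-7\right) = -21$)
$s = 26070$ ($s = - 2 \left(156 - 211\right) \left(477 - 240\right) = - 2 \left(\left(-55\right) 237\right) = \left(-2\right) \left(-13035\right) = 26070$)
$c = \frac{1}{26816}$ ($c = \frac{1}{26070 + 746} = \frac{1}{26816} \approx 3.7291 \cdot 10^{-5}$)
$Y = \frac{1}{26816} \approx 3.7291 \cdot 10^{-5}$
$\frac{Y}{B{\left(18,w \right)}} = \frac{1}{26816 \cdot 18 \left(-21\right)} = \frac{1}{26816 \left(-378\right)} = \frac{1}{26816} \left(- \frac{1}{378}\right) = - \frac{1}{10136448}$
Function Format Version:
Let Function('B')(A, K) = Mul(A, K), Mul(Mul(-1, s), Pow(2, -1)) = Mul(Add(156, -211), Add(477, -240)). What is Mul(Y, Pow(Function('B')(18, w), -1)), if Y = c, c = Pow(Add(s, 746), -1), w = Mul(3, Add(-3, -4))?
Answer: Rational(-1, 10136448) ≈ -9.8654e-8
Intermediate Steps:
w = -21 (w = Mul(3, -7) = -21)
s = 26070 (s = Mul(-2, Mul(Add(156, -211), Add(477, -240))) = Mul(-2, Mul(-55, 237)) = Mul(-2, -13035) = 26070)
c = Rational(1, 26816) (c = Pow(Add(26070, 746), -1) = Pow(26816, -1) = Rational(1, 26816) ≈ 3.7291e-5)
Y = Rational(1, 26816) ≈ 3.7291e-5
Mul(Y, Pow(Function('B')(18, w), -1)) = Mul(Rational(1, 26816), Pow(Mul(18, -21), -1)) = Mul(Rational(1, 26816), Pow(-378, -1)) = Mul(Rational(1, 26816), Rational(-1, 378)) = Rational(-1, 10136448)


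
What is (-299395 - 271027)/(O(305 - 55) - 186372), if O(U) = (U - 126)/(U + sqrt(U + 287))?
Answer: 26561740074329/8678401836416 - 285211*sqrt(537)/8678401836416 ≈ 3.0607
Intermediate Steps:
O(U) = (-126 + U)/(U + sqrt(287 + U))
(-299395 - 271027)/(O(305 - 55) - 186372) = (-299395 - 271027)/((-126 + (305 - 55))/((305 - 55) + sqrt(287 + (305 - 55))) - 186372) = -570422/((-126 + 250)/(250 + sqrt(287 + 250)) - 186372) = -570422/(124/(250 + sqrt(537)) - 186372) = -570422/(-186372 + 124/(250 + sqrt(537)))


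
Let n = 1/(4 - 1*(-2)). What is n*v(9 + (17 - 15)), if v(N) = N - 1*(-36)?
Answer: 47/6 ≈ 7.8333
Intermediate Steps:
v(N) = 36 + N (v(N) = N + 36 = 36 + N)
n = ⅙ (n = 1/(4 + 2) = 1/6 = ⅙ ≈ 0.16667)
n*v(9 + (17 - 15)) = (36 + (9 + (17 - 15)))/6 = (36 + (9 + 2))/6 = (36 + 11)/6 = (⅙)*47 = 47/6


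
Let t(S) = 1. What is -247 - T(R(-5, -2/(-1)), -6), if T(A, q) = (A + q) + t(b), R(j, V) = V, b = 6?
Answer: -244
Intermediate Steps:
T(A, q) = 1 + A + q (T(A, q) = (A + q) + 1 = 1 + A + q)
-247 - T(R(-5, -2/(-1)), -6) = -247 - (1 - 2/(-1) - 6) = -247 - (1 - 2*(-1) - 6) = -247 - (1 + 2 - 6) = -247 - 1*(-3) = -247 + 3 = -244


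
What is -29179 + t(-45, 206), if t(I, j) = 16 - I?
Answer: -29118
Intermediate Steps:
-29179 + t(-45, 206) = -29179 + (16 - 1*(-45)) = -29179 + (16 + 45) = -29179 + 61 = -29118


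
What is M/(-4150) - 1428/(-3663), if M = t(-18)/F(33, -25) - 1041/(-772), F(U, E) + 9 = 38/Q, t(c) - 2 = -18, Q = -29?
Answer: 455160211993/1169640100200 ≈ 0.38915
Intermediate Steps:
t(c) = -16 (t(c) = 2 - 18 = -16)
F(U, E) = -299/29 (F(U, E) = -9 + 38/(-29) = -9 + 38*(-1/29) = -9 - 38/29 = -299/29)
M = 669467/230828 (M = -16/(-299/29) - 1041/(-772) = -16*(-29/299) - 1041*(-1/772) = 464/299 + 1041/772 = 669467/230828 ≈ 2.9003)
M/(-4150) - 1428/(-3663) = (669467/230828)/(-4150) - 1428/(-3663) = (669467/230828)*(-1/4150) - 1428*(-1/3663) = -669467/957936200 + 476/1221 = 455160211993/1169640100200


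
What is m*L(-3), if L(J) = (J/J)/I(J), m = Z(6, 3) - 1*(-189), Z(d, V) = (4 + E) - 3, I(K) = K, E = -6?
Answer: -184/3 ≈ -61.333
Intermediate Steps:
Z(d, V) = -5 (Z(d, V) = (4 - 6) - 3 = -2 - 3 = -5)
m = 184 (m = -5 - 1*(-189) = -5 + 189 = 184)
L(J) = 1/J (L(J) = (J/J)/J = 1/J)
m*L(-3) = 184/(-3) = 184*(-⅓) = -184/3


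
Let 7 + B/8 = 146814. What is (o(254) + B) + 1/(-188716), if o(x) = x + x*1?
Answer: 221734506223/188716 ≈ 1.1750e+6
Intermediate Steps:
B = 1174456 (B = -56 + 8*146814 = -56 + 1174512 = 1174456)
o(x) = 2*x (o(x) = x + x = 2*x)
(o(254) + B) + 1/(-188716) = (2*254 + 1174456) + 1/(-188716) = (508 + 1174456) - 1/188716 = 1174964 - 1/188716 = 221734506223/188716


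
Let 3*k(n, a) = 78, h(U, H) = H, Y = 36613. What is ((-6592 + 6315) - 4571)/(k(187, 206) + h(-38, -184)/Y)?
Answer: -88749912/475877 ≈ -186.50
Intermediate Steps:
k(n, a) = 26 (k(n, a) = (1/3)*78 = 26)
((-6592 + 6315) - 4571)/(k(187, 206) + h(-38, -184)/Y) = ((-6592 + 6315) - 4571)/(26 - 184/36613) = (-277 - 4571)/(26 - 184*1/36613) = -4848/(26 - 184/36613) = -4848/951754/36613 = -4848*36613/951754 = -88749912/475877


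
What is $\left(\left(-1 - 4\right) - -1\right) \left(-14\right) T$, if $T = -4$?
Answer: $-224$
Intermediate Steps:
$\left(\left(-1 - 4\right) - -1\right) \left(-14\right) T = \left(\left(-1 - 4\right) - -1\right) \left(-14\right) \left(-4\right) = \left(-5 + 1\right) \left(-14\right) \left(-4\right) = \left(-4\right) \left(-14\right) \left(-4\right) = 56 \left(-4\right) = -224$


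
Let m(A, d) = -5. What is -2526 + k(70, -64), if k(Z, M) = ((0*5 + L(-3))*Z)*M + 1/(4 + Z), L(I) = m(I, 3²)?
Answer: 1470677/74 ≈ 19874.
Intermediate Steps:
L(I) = -5
k(Z, M) = 1/(4 + Z) - 5*M*Z (k(Z, M) = ((0*5 - 5)*Z)*M + 1/(4 + Z) = ((0 - 5)*Z)*M + 1/(4 + Z) = (-5*Z)*M + 1/(4 + Z) = -5*M*Z + 1/(4 + Z) = 1/(4 + Z) - 5*M*Z)
-2526 + k(70, -64) = -2526 + (1 - 20*(-64)*70 - 5*(-64)*70²)/(4 + 70) = -2526 + (1 + 89600 - 5*(-64)*4900)/74 = -2526 + (1 + 89600 + 1568000)/74 = -2526 + (1/74)*1657601 = -2526 + 1657601/74 = 1470677/74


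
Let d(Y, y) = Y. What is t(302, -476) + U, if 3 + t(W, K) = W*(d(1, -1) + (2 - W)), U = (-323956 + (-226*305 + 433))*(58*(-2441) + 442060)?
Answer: -117925152647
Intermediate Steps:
U = -117925062346 (U = (-323956 + (-68930 + 433))*(-141578 + 442060) = (-323956 - 68497)*300482 = -392453*300482 = -117925062346)
t(W, K) = -3 + W*(3 - W) (t(W, K) = -3 + W*(1 + (2 - W)) = -3 + W*(3 - W))
t(302, -476) + U = (-3 - 1*302**2 + 3*302) - 117925062346 = (-3 - 1*91204 + 906) - 117925062346 = (-3 - 91204 + 906) - 117925062346 = -90301 - 117925062346 = -117925152647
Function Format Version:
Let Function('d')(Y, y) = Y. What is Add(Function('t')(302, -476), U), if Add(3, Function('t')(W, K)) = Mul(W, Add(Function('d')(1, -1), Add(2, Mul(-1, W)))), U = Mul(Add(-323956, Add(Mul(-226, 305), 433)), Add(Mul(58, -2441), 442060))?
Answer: -117925152647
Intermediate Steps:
U = -117925062346 (U = Mul(Add(-323956, Add(-68930, 433)), Add(-141578, 442060)) = Mul(Add(-323956, -68497), 300482) = Mul(-392453, 300482) = -117925062346)
Function('t')(W, K) = Add(-3, Mul(W, Add(3, Mul(-1, W)))) (Function('t')(W, K) = Add(-3, Mul(W, Add(1, Add(2, Mul(-1, W))))) = Add(-3, Mul(W, Add(3, Mul(-1, W)))))
Add(Function('t')(302, -476), U) = Add(Add(-3, Mul(-1, Pow(302, 2)), Mul(3, 302)), -117925062346) = Add(Add(-3, Mul(-1, 91204), 906), -117925062346) = Add(Add(-3, -91204, 906), -117925062346) = Add(-90301, -117925062346) = -117925152647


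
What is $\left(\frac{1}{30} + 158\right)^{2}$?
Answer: $\frac{22477081}{900} \approx 24975.0$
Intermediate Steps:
$\left(\frac{1}{30} + 158\right)^{2} = \left(\frac{4741}{30}\right)^{2} = \frac{22477081}{900}$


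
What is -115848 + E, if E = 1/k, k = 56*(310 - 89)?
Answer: -1433734847/12376 ≈ -1.1585e+5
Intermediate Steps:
k = 12376 (k = 56*221 = 12376)
E = 1/12376 ≈ 8.0802e-5
-115848 + E = -115848 + 1/12376 = -1433734847/12376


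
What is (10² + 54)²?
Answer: 23716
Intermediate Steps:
(10² + 54)² = (100 + 54)² = 154² = 23716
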